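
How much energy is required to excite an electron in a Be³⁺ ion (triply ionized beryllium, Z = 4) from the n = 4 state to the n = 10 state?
11.428788 eV

The energy levels of a hydrogen-like atom are E_n = -13.6057 Z² eV / n².

Energy at n = 4: E_4 = -13.6057 × 4² / 4² = -13.605700000 eV
Energy at n = 10: E_10 = -13.6057 × 4² / 10² = -2.176912000 eV

The excitation energy is the difference:
ΔE = E_10 - E_4
ΔE = -2.176912000 - (-13.605700000)
ΔE = 11.428788 eV

Since this is positive, energy must be absorbed (photon absorption).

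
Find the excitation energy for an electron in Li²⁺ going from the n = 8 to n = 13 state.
1.18874 eV

The energy levels of a hydrogen-like atom are E_n = -13.6057 Z² eV / n².

Energy at n = 8: E_8 = -13.6057 × 3² / 8² = -1.91330156 eV
Energy at n = 13: E_13 = -13.6057 × 3² / 13² = -0.72456391 eV

The excitation energy is the difference:
ΔE = E_13 - E_8
ΔE = -0.72456391 - (-1.91330156)
ΔE = 1.18874 eV

Since this is positive, energy must be absorbed (photon absorption).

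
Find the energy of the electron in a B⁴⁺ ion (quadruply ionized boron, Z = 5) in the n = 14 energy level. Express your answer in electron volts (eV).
-1.7354 eV

The energy levels of a hydrogen-like atom are given by:
E_n = -13.6057 Z² / n² eV  (with Z = 5 for B⁴⁺)

For n = 14:
E_14 = -13.6057 × 5² / 14²
E_14 = -13.6057 × 25 / 196
E_14 = -1.7354 eV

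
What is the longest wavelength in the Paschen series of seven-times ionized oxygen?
29.2907 nm

The longest wavelength corresponds to the smallest energy transition in the series.
The Paschen series has all transitions ending at n_f = 3.

For O⁷⁺ (Z = 8), the first line (α-line) is the jump from n = 4 to n = 3:
E_4 = -13.6057 × 8² / 4² = -54.422800 eV
E_3 = -13.6057 × 8² / 3² = -96.751644 eV
ΔE = E_4 - E_3 = 42.328844 eV

λ = hc/E = 1239.84 eV·nm / 42.328844 eV
λ = 29.2907 nm

This is the α-line of the Paschen series in O⁷⁺.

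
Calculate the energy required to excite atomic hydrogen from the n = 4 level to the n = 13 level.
0.769849 eV

The energy levels of a hydrogen-like atom are E_n = -13.6057 eV / n².

Energy at n = 4: E_4 = -13.6057 / 4² = -0.850356250 eV
Energy at n = 13: E_13 = -13.6057 / 13² = -0.080507101 eV

The excitation energy is the difference:
ΔE = E_13 - E_4
ΔE = -0.080507101 - (-0.850356250)
ΔE = 0.769849 eV

Since this is positive, energy must be absorbed (photon absorption).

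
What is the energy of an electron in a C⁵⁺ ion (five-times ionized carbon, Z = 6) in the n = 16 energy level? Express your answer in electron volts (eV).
-1.913 eV

The energy levels of a hydrogen-like atom are given by:
E_n = -13.6057 Z² / n² eV  (with Z = 6 for C⁵⁺)

For n = 16:
E_16 = -13.6057 × 6² / 16²
E_16 = -13.6057 × 36 / 256
E_16 = -1.913 eV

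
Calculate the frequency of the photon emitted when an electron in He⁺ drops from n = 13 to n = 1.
1.31e+16 Hz

First, find the transition energy:
E_13 = -13.6057 × 2² / 13² = -0.32202840 eV
E_1 = -13.6057 × 2² / 1² = -54.42280000 eV
|ΔE| = |E_1 - E_13| = 54.10077160 eV

Convert to Joules: E = 54.10077160 eV × (1.602177 × 10⁻¹⁹ J/eV) = 8.6679e-18 J

Using E = hf:
f = E/h = 8.6679e-18 J / (6.62607 × 10⁻³⁴ J·s)
f = 1.31e+16 Hz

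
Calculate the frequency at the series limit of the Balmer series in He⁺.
3.29e+15 Hz

The series limit corresponds to the transition from n = ∞ to n = 2.
This is the highest energy (shortest wavelength) transition in the Balmer series.

E_∞ = 0 eV
E_2 = -13.6057 × 2² / 2² = -13.6057 eV

Energy at series limit:
ΔE = E_∞ - E_2 = 0 - (-13.6057) = 13.6057 eV
E = 13.6057 eV × (1.602177 × 10⁻¹⁹ J/eV) = 2.1799e-18 J
f = E/h = 2.1799e-18 J / (6.62607 × 10⁻³⁴ J·s) = 3.29e+15 Hz

This energy equals the ionization energy from the n = 2 state of He⁺.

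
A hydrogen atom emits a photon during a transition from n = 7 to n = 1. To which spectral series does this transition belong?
Lyman series

The spectral series in hydrogen are named based on the final (lower) energy level:
- Lyman series: n_final = 1 (ultraviolet)
- Balmer series: n_final = 2 (visible/near-UV)
- Paschen series: n_final = 3 (infrared)
- Brackett series: n_final = 4 (infrared)
- Pfund series: n_final = 5 (far infrared)

Since this transition ends at n = 1, it belongs to the Lyman series.

For reference, this 7 → 1 line has photon energy
ΔE = 13.6057 eV × (1/1² - 1/7²) = 13.328033 eV,
corresponding to wavelength λ = hc/ΔE = 1239.84 eV·nm / 13.328033 eV = 93.0250 nm in the ultraviolet region.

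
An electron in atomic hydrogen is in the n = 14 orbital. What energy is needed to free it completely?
0.06942 eV

The ionization energy is the energy needed to remove the electron completely (n → ∞).

For hydrogen, E_n = -13.6057 eV / n².

At n = 14: E_14 = -13.6057 / 14² = -0.06941684 eV
At n = ∞: E_∞ = 0 eV

Ionization energy = E_∞ - E_14 = 0 - (-0.06941684) = 0.06941684 eV
Ionization energy ≈ 0.06942 eV

This is also called the binding energy of the electron in state n = 14.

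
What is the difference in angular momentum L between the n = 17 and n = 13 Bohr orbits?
4.21829e-34 J·s (or 4ℏ)

In the Bohr model, L_n = nℏ where ℏ = 1.0545718e-34 J·s.

L_17 = 17ℏ = 1.7927721e-33 J·s
L_13 = 13ℏ = 1.3709433e-33 J·s

ΔL = L_17 - L_13 = (17 - 13)ℏ = 4ℏ
ΔL = 4 × 1.0545718e-34 J·s = 4.21829e-34 J·s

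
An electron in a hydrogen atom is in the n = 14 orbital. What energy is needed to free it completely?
0.07 eV

The ionization energy is the energy needed to remove the electron completely (n → ∞).

For hydrogen, E_n = -13.6057 eV / n².

At n = 14: E_14 = -13.6057 / 14² = -0.06942 eV
At n = ∞: E_∞ = 0 eV

Ionization energy = E_∞ - E_14 = 0 - (-0.06942) = 0.06942 eV
Ionization energy ≈ 0.07 eV

This is also called the binding energy of the electron in state n = 14.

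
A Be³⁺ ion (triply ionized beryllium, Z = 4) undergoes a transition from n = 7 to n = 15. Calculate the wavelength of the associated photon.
356.77 nm

First, find the transition energy using E_n = -13.6057 Z² / n² eV:
E_7 = -13.6057 × 4² / 7² = -4.442678 eV
E_15 = -13.6057 × 4² / 15² = -0.967516 eV

Photon energy: |ΔE| = |E_15 - E_7| = 3.475162 eV

Convert to wavelength using E = hc/λ with hc = 1239.84 eV·nm:
λ = hc/E = 1239.84 eV·nm / 3.475162 eV
λ = 356.77 nm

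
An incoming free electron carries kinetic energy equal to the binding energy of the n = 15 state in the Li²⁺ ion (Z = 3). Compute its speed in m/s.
4.375e+05 m/s (or 0.1459% of c)

The binding energy at n = 15 for Li²⁺ is:
E_15 = -13.6057 × 3²/15² = -0.5442280 eV
|E_15| = 0.5442280 eV

Convert to Joules:
KE = 0.5442280 eV × (1.602177 × 10⁻¹⁹ J/eV) = 8.71950e-20 J

Using KE = ½mv²:
v = √(2·KE/m_e)
v = √(2 × 8.71950e-20 J / 9.10938 × 10⁻³¹ kg)
v = 4.375e+05 m/s

This is approximately 0.1459% the speed of light.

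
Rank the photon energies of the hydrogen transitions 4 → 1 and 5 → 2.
4 → 1

Calculate the energy for each transition:

Transition 4 → 1:
ΔE₁ = |E_1 - E_4| = |-13.6057/1² - (-13.6057/4²)|
ΔE₁ = |-13.6057000000 - (-0.8503562500)| = 12.7553438 eV

Transition 5 → 2:
ΔE₂ = |E_2 - E_5| = |-13.6057/2² - (-13.6057/5²)|
ΔE₂ = |-3.4014250000 - (-0.5442280000)| = 2.8571970 eV

Since 12.7553438 eV > 2.8571970 eV, the transition 4 → 1 emits the more energetic photon.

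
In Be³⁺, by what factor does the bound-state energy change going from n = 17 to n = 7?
5.8980

Using E_n = -13.6057 Z² / n² eV with Z = 4:

E_7 = -13.6057 × 4² / 7² = -217.6912 / 49 = -4.4426775510 eV
E_17 = -13.6057 × 4² / 17² = -217.6912 / 289 = -0.7532567474 eV

The ratio is:
E_7/E_17 = (-4.4426775510) / (-0.7532567474)
E_7/E_17 = (-217.6912/49) / (-217.6912/289)
E_7/E_17 = 289/49
E_7/E_17 = 5.8980
(Note: the Z² factors cancel in the ratio.)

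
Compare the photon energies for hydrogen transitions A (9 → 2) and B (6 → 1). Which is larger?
6 → 1

Calculate the energy for each transition:

Transition 9 → 2:
ΔE₁ = |E_2 - E_9| = |-13.6057/2² - (-13.6057/9²)|
ΔE₁ = |-3.40142500000 - (-0.16797160494)| = 3.23345340 eV

Transition 6 → 1:
ΔE₂ = |E_1 - E_6| = |-13.6057/1² - (-13.6057/6²)|
ΔE₂ = |-13.60570000000 - (-0.37793611111)| = 13.22776389 eV

Since 13.22776389 eV > 3.23345340 eV, the transition 6 → 1 emits the more energetic photon.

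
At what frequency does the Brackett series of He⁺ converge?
8.22461e+14 Hz

The series limit corresponds to the transition from n = ∞ to n = 4.
This is the highest energy (shortest wavelength) transition in the Brackett series.

E_∞ = 0 eV
E_4 = -13.6057 × 2² / 4² = -3.40142500 eV

Energy at series limit:
ΔE = E_∞ - E_4 = 0 - (-3.40142500) = 3.40142500 eV
E = 3.40142500 eV × (1.602177 × 10⁻¹⁹ J/eV) = 5.4496849e-19 J
f = E/h = 5.4496849e-19 J / (6.62607 × 10⁻³⁴ J·s) = 8.22461e+14 Hz

This energy equals the ionization energy from the n = 4 state of He⁺.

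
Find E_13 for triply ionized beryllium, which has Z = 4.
-1.28811 eV

For hydrogen-like ions, the energy levels scale with Z²:
E_n = -13.6057 Z² / n² eV

For Be³⁺ (Z = 4) at n = 13:
E_13 = -13.6057 × 4² / 13²
E_13 = -13.6057 × 16 / 169
E_13 = -217.6912 / 169
E_13 = -1.28811 eV

The energy is 16 times more negative than hydrogen at the same n due to the stronger nuclear charge.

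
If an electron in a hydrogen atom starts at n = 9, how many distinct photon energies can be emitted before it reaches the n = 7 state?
3

The electron can occupy levels n = 7, 8, ..., 9 during de-excitation — that is m = 9 - 7 + 1 = 3 distinct levels.

The number of distinct spectral lines equals the number of ways to choose 2 of these m levels (each pair gives one possible emission transition):

Number of lines = m(m-1)/2 = 3×2/2 = 3

These correspond to all possible transitions between the 3 levels:
9 → 8, 9 → 7, 8 → 7

Each transition produces a photon with a unique energy (and thus wavelength). This count does not depend on Z.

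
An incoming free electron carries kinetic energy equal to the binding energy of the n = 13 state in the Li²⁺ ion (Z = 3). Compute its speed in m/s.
5.04852e+05 m/s (or 0.16840% of c)

The binding energy at n = 13 for Li²⁺ is:
E_13 = -13.6057 × 3²/13² = -0.724563905 eV
|E_13| = 0.724563905 eV

Convert to Joules:
KE = 0.724563905 eV × (1.602177 × 10⁻¹⁹ J/eV) = 1.1608796e-19 J

Using KE = ½mv²:
v = √(2·KE/m_e)
v = √(2 × 1.1608796e-19 J / 9.10938 × 10⁻³¹ kg)
v = 5.04852e+05 m/s

This is approximately 0.16840% the speed of light.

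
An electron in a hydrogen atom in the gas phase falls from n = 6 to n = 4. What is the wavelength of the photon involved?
2624.44358 nm

First, find the transition energy using E_n = -13.6057 / n² eV:
E_6 = -13.6057 / 6² = -0.37793611111 eV
E_4 = -13.6057 / 4² = -0.85035625000 eV

Photon energy: |ΔE| = |E_4 - E_6| = 0.47242013889 eV

Convert to wavelength using E = hc/λ with hc = 1239.84 eV·nm:
λ = hc/E = 1239.84 eV·nm / 0.47242013889 eV
λ = 2624.44358 nm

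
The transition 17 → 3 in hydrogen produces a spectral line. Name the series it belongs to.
Paschen series

The spectral series in hydrogen are named based on the final (lower) energy level:
- Lyman series: n_final = 1 (ultraviolet)
- Balmer series: n_final = 2 (visible/near-UV)
- Paschen series: n_final = 3 (infrared)
- Brackett series: n_final = 4 (infrared)
- Pfund series: n_final = 5 (far infrared)

Since this transition ends at n = 3, it belongs to the Paschen series.

For reference, this 17 → 3 line has photon energy
ΔE = 13.6057 eV × (1/3² - 1/17²) = 1.4646658977 eV,
corresponding to wavelength λ = hc/ΔE = 1239.84 eV·nm / 1.4646658977 eV = 846.500217 nm in the infrared region.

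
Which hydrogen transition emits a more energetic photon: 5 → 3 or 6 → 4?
5 → 3

Calculate the energy for each transition:

Transition 5 → 3:
ΔE₁ = |E_3 - E_5| = |-13.6057/3² - (-13.6057/5²)|
ΔE₁ = |-1.51174444444 - (-0.54422800000)| = 0.96751644 eV

Transition 6 → 4:
ΔE₂ = |E_4 - E_6| = |-13.6057/4² - (-13.6057/6²)|
ΔE₂ = |-0.85035625000 - (-0.37793611111)| = 0.47242014 eV

Since 0.96751644 eV > 0.47242014 eV, the transition 5 → 3 emits the more energetic photon.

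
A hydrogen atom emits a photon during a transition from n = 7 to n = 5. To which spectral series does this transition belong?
Pfund series

The spectral series in hydrogen are named based on the final (lower) energy level:
- Lyman series: n_final = 1 (ultraviolet)
- Balmer series: n_final = 2 (visible/near-UV)
- Paschen series: n_final = 3 (infrared)
- Brackett series: n_final = 4 (infrared)
- Pfund series: n_final = 5 (far infrared)

Since this transition ends at n = 5, it belongs to the Pfund series.

For reference, this 7 → 5 line has photon energy
ΔE = 13.6057 eV × (1/5² - 1/7²) = 0.266560653 eV,
corresponding to wavelength λ = hc/ΔE = 1239.84 eV·nm / 0.266560653 eV = 4651.249 nm in the far infrared region.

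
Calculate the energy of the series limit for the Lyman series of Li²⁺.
122.45 eV

The series limit corresponds to the transition from n = ∞ to n = 1.
This is the highest energy (shortest wavelength) transition in the Lyman series.

E_∞ = 0 eV
E_1 = -13.6057 × 3² / 1² = -122.45 eV

Energy at series limit:
ΔE = E_∞ - E_1 = 0 - (-122.45) = 122.45 eV

This energy equals the ionization energy from the n = 1 state of Li²⁺.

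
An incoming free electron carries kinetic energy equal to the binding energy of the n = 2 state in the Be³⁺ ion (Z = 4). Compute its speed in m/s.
4.3754e+06 m/s (or 1.46% of c)

The binding energy at n = 2 for Be³⁺ is:
E_2 = -13.6057 × 4²/2² = -54.422800 eV
|E_2| = 54.422800 eV

Convert to Joules:
KE = 54.422800 eV × (1.602177 × 10⁻¹⁹ J/eV) = 8.719496e-18 J

Using KE = ½mv²:
v = √(2·KE/m_e)
v = √(2 × 8.719496e-18 J / 9.10938 × 10⁻³¹ kg)
v = 4.3754e+06 m/s

This is approximately 1.46% the speed of light.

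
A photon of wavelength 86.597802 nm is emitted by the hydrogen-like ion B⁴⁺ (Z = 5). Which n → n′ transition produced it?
n = 7 → n = 4

First, find the photon energy from the wavelength (hc = 1239.84 eV·nm):
E = hc/λ = 1239.84 eV·nm / 86.597802 nm = 14.317223 eV

The energy levels of B⁴⁺ satisfy E_n = -13.6057 × 5² / n² eV, so an emission n_i → n_f releases
ΔE = 13.6057 × 5² × (1/n_f² − 1/n_i²) eV.

Setting ΔE equal to the photon energy:
1/n_f² − 1/n_i² = 14.317223 / (13.6057 × 5²) = 0.042091838

Since 1/n_i² must be positive, we need 1/n_f² > 0.042091838, i.e. n_f ≤ 4. For each allowed n_f, solve n_i = (1/n_f² − 0.042091838)^(−1/2) and check whether it is a whole number:
  n_f = 1: 1/n_i² = 1.000000000 − 0.042091838 = 0.957908162 → n_i = 1.022  (not an integer) ✗
  n_f = 2: 1/n_i² = 0.250000000 − 0.042091838 = 0.207908162 → n_i = 2.193  (not an integer) ✗
  n_f = 3: 1/n_i² = 0.111111111 − 0.042091838 = 0.069019273 → n_i = 3.806  (not an integer) ✗
  n_f = 4: 1/n_i² = 0.062500000 − 0.042091838 = 0.020408162 → n_i = 7.000  → integer, n_i = 7 ✓

Only n_f = 4 gives an integer upper level, n_i = 7.

The transition is from n = 7 to n = 4 (emission).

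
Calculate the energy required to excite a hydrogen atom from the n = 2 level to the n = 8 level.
3.1888 eV

The energy levels of a hydrogen-like atom are E_n = -13.6057 eV / n².

Energy at n = 2: E_2 = -13.6057 / 2² = -3.4014250 eV
Energy at n = 8: E_8 = -13.6057 / 8² = -0.2125891 eV

The excitation energy is the difference:
ΔE = E_8 - E_2
ΔE = -0.2125891 - (-3.4014250)
ΔE = 3.1888 eV

Since this is positive, energy must be absorbed (photon absorption).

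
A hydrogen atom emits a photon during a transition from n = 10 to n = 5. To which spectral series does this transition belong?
Pfund series

The spectral series in hydrogen are named based on the final (lower) energy level:
- Lyman series: n_final = 1 (ultraviolet)
- Balmer series: n_final = 2 (visible/near-UV)
- Paschen series: n_final = 3 (infrared)
- Brackett series: n_final = 4 (infrared)
- Pfund series: n_final = 5 (far infrared)

Since this transition ends at n = 5, it belongs to the Pfund series.

For reference, this 10 → 5 line has photon energy
ΔE = 13.6057 eV × (1/5² - 1/10²) = 0.408171000 eV,
corresponding to wavelength λ = hc/ΔE = 1239.84 eV·nm / 0.408171000 eV = 3037.550 nm in the far infrared region.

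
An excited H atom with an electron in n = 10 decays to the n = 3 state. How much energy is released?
1.3757 eV

The energy levels are E_n = -13.6057 eV / n².

Energy at n = 10: E_10 = -13.6057 / 10² = -0.1360570 eV
Energy at n = 3: E_3 = -13.6057 / 3² = -1.5117444 eV

For emission (electron falling to lower state), the photon energy is:
E_photon = E_10 - E_3 = |-0.1360570 - (-1.5117444)|
E_photon = 1.3757 eV

This energy is carried away by the emitted photon.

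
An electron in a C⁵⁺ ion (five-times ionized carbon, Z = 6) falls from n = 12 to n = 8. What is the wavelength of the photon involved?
291.604842 nm

First, find the transition energy using E_n = -13.6057 Z² / n² eV:
E_12 = -13.6057 × 6² / 12² = -3.4014250000 eV
E_8 = -13.6057 × 6² / 8² = -7.6532062500 eV

Photon energy: |ΔE| = |E_8 - E_12| = 4.2517812500 eV

Convert to wavelength using E = hc/λ with hc = 1239.84 eV·nm:
λ = hc/E = 1239.84 eV·nm / 4.2517812500 eV
λ = 291.604842 nm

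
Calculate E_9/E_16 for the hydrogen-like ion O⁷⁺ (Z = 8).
3.160

Using E_n = -13.6057 Z² / n² eV with Z = 8:

E_9 = -13.6057 × 8² / 9² = -870.7648 / 81 = -10.750182716 eV
E_16 = -13.6057 × 8² / 16² = -870.7648 / 256 = -3.401425000 eV

The ratio is:
E_9/E_16 = (-10.750182716) / (-3.401425000)
E_9/E_16 = (-870.7648/81) / (-870.7648/256)
E_9/E_16 = 256/81
E_9/E_16 = 3.160
(Note: the Z² factors cancel in the ratio.)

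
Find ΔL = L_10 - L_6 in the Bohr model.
4.2183e-34 J·s (or 4ℏ)

In the Bohr model, L_n = nℏ where ℏ = 1.054572e-34 J·s.

L_10 = 10ℏ = 1.054572e-33 J·s
L_6 = 6ℏ = 6.327432e-34 J·s

ΔL = L_10 - L_6 = (10 - 6)ℏ = 4ℏ
ΔL = 4 × 1.054572e-34 J·s = 4.2183e-34 J·s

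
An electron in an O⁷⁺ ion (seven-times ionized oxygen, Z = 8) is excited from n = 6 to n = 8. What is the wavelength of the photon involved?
117.16 nm

First, find the transition energy using E_n = -13.6057 Z² / n² eV:
E_6 = -13.6057 × 8² / 6² = -24.18791 eV
E_8 = -13.6057 × 8² / 8² = -13.60570 eV

Photon energy: |ΔE| = |E_8 - E_6| = 10.58221 eV

Convert to wavelength using E = hc/λ with hc = 1239.84 eV·nm:
λ = hc/E = 1239.84 eV·nm / 10.58221 eV
λ = 117.16 nm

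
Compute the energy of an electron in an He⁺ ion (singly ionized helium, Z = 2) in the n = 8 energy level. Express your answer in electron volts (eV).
-0.85036 eV

The energy levels of a hydrogen-like atom are given by:
E_n = -13.6057 Z² / n² eV  (with Z = 2 for He⁺)

For n = 8:
E_8 = -13.6057 × 2² / 8²
E_8 = -13.6057 × 4 / 64
E_8 = -0.85036 eV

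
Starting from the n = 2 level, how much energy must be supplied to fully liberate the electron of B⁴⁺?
85.03563 eV

The ionization energy is the energy needed to remove the electron completely (n → ∞).

For a hydrogen-like ion with Z = 5, E_n = -13.6057 Z² / n² eV.

At n = 2: E_2 = -13.6057 × 5² / 2² = -85.03562500 eV
At n = ∞: E_∞ = 0 eV

Ionization energy = E_∞ - E_2 = 0 - (-85.03562500) = 85.03562500 eV
Ionization energy ≈ 85.03563 eV

This is also called the binding energy of the electron in state n = 2.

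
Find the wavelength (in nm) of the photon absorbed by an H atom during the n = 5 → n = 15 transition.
2562.93318 nm

First, find the transition energy using E_n = -13.6057 / n² eV:
E_5 = -13.6057 / 5² = -0.54422800000 eV
E_15 = -13.6057 / 15² = -0.06046977778 eV

Photon energy: |ΔE| = |E_15 - E_5| = 0.48375822222 eV

Convert to wavelength using E = hc/λ with hc = 1239.84 eV·nm:
λ = hc/E = 1239.84 eV·nm / 0.48375822222 eV
λ = 2562.93318 nm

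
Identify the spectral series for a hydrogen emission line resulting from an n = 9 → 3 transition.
Paschen series

The spectral series in hydrogen are named based on the final (lower) energy level:
- Lyman series: n_final = 1 (ultraviolet)
- Balmer series: n_final = 2 (visible/near-UV)
- Paschen series: n_final = 3 (infrared)
- Brackett series: n_final = 4 (infrared)
- Pfund series: n_final = 5 (far infrared)

Since this transition ends at n = 3, it belongs to the Paschen series.

For reference, this 9 → 3 line has photon energy
ΔE = 13.6057 eV × (1/3² - 1/9²) = 1.3437728 eV,
corresponding to wavelength λ = hc/ΔE = 1239.84 eV·nm / 1.3437728 eV = 922.656 nm in the infrared region.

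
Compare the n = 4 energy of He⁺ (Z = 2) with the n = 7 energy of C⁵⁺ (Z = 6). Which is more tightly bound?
C⁵⁺ at n = 7 (E = -9.9960 eV)

Using E_n = -13.6057 Z² / n² eV:

He⁺ (Z = 2) at n = 4:
E = -13.6057 × 2² / 4² = -13.6057 × 4 / 16 = -3.4014250 eV

C⁵⁺ (Z = 6) at n = 7:
E = -13.6057 × 6² / 7² = -13.6057 × 36 / 49 = -9.9960245 eV

Since -9.9960245 eV < -3.4014250 eV,
C⁵⁺ at n = 7 is more tightly bound (requires more energy to ionize).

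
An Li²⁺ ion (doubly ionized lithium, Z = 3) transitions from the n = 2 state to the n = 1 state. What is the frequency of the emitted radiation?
2.221e+16 Hz

First, find the transition energy:
E_2 = -13.6057 × 3² / 2² = -30.612825 eV
E_1 = -13.6057 × 3² / 1² = -122.451300 eV
|ΔE| = |E_1 - E_2| = 91.838475 eV

Convert to Joules: E = 91.838475 eV × (1.602177 × 10⁻¹⁹ J/eV) = 1.47141e-17 J

Using E = hf:
f = E/h = 1.47141e-17 J / (6.62607 × 10⁻³⁴ J·s)
f = 2.221e+16 Hz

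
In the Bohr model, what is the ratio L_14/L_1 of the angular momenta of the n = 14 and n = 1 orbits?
14.00000

In the Bohr model, L_n = nℏ, so the ratio is purely the ratio of quantum numbers:

L_14/L_1 = 14ℏ / 1ℏ = 14/1 = 14.00000

The angular momentum scales linearly with n.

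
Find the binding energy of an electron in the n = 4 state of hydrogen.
0.85 eV

The ionization energy is the energy needed to remove the electron completely (n → ∞).

For hydrogen, E_n = -13.6057 eV / n².

At n = 4: E_4 = -13.6057 / 4² = -0.85036 eV
At n = ∞: E_∞ = 0 eV

Ionization energy = E_∞ - E_4 = 0 - (-0.85036) = 0.85036 eV
Ionization energy ≈ 0.85 eV

This is also called the binding energy of the electron in state n = 4.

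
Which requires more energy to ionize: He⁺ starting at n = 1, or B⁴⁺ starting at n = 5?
He⁺ at n = 1 (E = -54.4228 eV)

Using E_n = -13.6057 Z² / n² eV:

He⁺ (Z = 2) at n = 1:
E = -13.6057 × 2² / 1² = -13.6057 × 4 / 1 = -54.4228000 eV

B⁴⁺ (Z = 5) at n = 5:
E = -13.6057 × 5² / 5² = -13.6057 × 25 / 25 = -13.6057000 eV

Since -54.4228000 eV < -13.6057000 eV,
He⁺ at n = 1 is more tightly bound (requires more energy to ionize).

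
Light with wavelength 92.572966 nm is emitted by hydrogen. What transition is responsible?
n = 8 → n = 1

First, find the photon energy from the wavelength (hc = 1239.84 eV·nm):
E = hc/λ = 1239.84 eV·nm / 92.572966 nm = 13.393111 eV

The energy levels of hydrogen satisfy E_n = -13.6057 / n² eV, so an emission n_i → n_f releases
ΔE = 13.6057 × (1/n_f² − 1/n_i²) eV.

Setting ΔE equal to the photon energy:
1/n_f² − 1/n_i² = 13.393111 / 13.6057 = 0.98437500

Since 1/n_i² must be positive, we need 1/n_f² > 0.98437500, i.e. n_f ≤ 1. For each allowed n_f, solve n_i = (1/n_f² − 0.98437500)^(−1/2) and check whether it is a whole number:
  n_f = 1: 1/n_i² = 1.00000000 − 0.98437500 = 0.01562500 → n_i = 8.000  → integer, n_i = 8 ✓

Only n_f = 1 gives an integer upper level, n_i = 8.

The transition is from n = 8 to n = 1 (emission).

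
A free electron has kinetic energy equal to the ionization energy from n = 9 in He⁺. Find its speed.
4.86154e+05 m/s (or 0.16216% of c)

The binding energy at n = 9 for He⁺ is:
E_9 = -13.6057 × 2²/9² = -0.671886420 eV
|E_9| = 0.671886420 eV

Convert to Joules:
KE = 0.671886420 eV × (1.602177 × 10⁻¹⁹ J/eV) = 1.0764810e-19 J

Using KE = ½mv²:
v = √(2·KE/m_e)
v = √(2 × 1.0764810e-19 J / 9.10938 × 10⁻³¹ kg)
v = 4.86154e+05 m/s

This is approximately 0.16216% the speed of light.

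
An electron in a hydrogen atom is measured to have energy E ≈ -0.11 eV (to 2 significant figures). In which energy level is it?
n = 11

The exact energy levels follow E_n = -13.6057 eV / n².

The measured value (-0.11 eV) is reported to only 2 significant figures, so we must test candidate n values and see which one matches to that precision.

Candidate energies:
  n = 9:  E = -13.6057/9² = -0.16797 eV
  n = 10:  E = -13.6057/10² = -0.13606 eV
  n = 11:  E = -13.6057/11² = -0.11244 eV  ← matches
  n = 12:  E = -13.6057/12² = -0.09448 eV
  n = 13:  E = -13.6057/13² = -0.08051 eV

Checking against the measurement of -0.11 eV (2 sig figs), only n = 11 agrees:
E_11 = -0.11244 eV, which rounds to -0.11 eV ✓

Therefore n = 11.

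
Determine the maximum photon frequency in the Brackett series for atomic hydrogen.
2.0562e+14 Hz

The series limit corresponds to the transition from n = ∞ to n = 4.
This is the highest energy (shortest wavelength) transition in the Brackett series.

E_∞ = 0 eV
E_4 = -13.6057 / 4² = -0.85035625 eV

Energy at series limit:
ΔE = E_∞ - E_4 = 0 - (-0.85035625) = 0.85035625 eV
E = 0.85035625 eV × (1.602177 × 10⁻¹⁹ J/eV) = 1.362421e-19 J
f = E/h = 1.362421e-19 J / (6.62607 × 10⁻³⁴ J·s) = 2.0562e+14 Hz

This energy equals the ionization energy from the n = 4 state of hydrogen.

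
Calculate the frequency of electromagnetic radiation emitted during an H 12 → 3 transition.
3.427e+14 Hz

First, find the transition energy:
E_12 = -13.6057 / 12² = -0.0944840 eV
E_3 = -13.6057 / 3² = -1.5117444 eV
|ΔE| = |E_3 - E_12| = 1.4172604 eV

Convert to Joules: E = 1.4172604 eV × (1.602177 × 10⁻¹⁹ J/eV) = 2.27070e-19 J

Using E = hf:
f = E/h = 2.27070e-19 J / (6.62607 × 10⁻³⁴ J·s)
f = 3.427e+14 Hz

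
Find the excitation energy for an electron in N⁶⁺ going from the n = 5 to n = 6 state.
8.14830 eV

The energy levels of a hydrogen-like atom are E_n = -13.6057 Z² eV / n².

Energy at n = 5: E_5 = -13.6057 × 7² / 5² = -26.66717200 eV
Energy at n = 6: E_6 = -13.6057 × 7² / 6² = -18.51886944 eV

The excitation energy is the difference:
ΔE = E_6 - E_5
ΔE = -18.51886944 - (-26.66717200)
ΔE = 8.14830 eV

Since this is positive, energy must be absorbed (photon absorption).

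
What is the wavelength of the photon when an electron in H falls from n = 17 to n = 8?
7491.0044 nm

First, find the transition energy using E_n = -13.6057 / n² eV:
E_17 = -13.6057 / 17² = -0.0470785467 eV
E_8 = -13.6057 / 8² = -0.2125890625 eV

Photon energy: |ΔE| = |E_8 - E_17| = 0.1655105158 eV

Convert to wavelength using E = hc/λ with hc = 1239.84 eV·nm:
λ = hc/E = 1239.84 eV·nm / 0.1655105158 eV
λ = 7491.0044 nm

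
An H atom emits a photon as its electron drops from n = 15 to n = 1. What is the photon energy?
13.545230 eV

The energy levels are E_n = -13.6057 eV / n².

Energy at n = 15: E_15 = -13.6057 / 15² = -0.060469778 eV
Energy at n = 1: E_1 = -13.6057 / 1² = -13.605700000 eV

For emission (electron falling to lower state), the photon energy is:
E_photon = E_15 - E_1 = |-0.060469778 - (-13.605700000)|
E_photon = 13.545230 eV

This energy is carried away by the emitted photon.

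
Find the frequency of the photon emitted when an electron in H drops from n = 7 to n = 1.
3.223e+15 Hz

First, find the transition energy:
E_7 = -13.6057 / 7² = -0.27767 eV
E_1 = -13.6057 / 1² = -13.60570 eV
|ΔE| = |E_1 - E_7| = 13.32803 eV

Convert to Joules: E = 13.32803 eV × (1.602177 × 10⁻¹⁹ J/eV) = 2.13539e-18 J

Using E = hf:
f = E/h = 2.13539e-18 J / (6.62607 × 10⁻³⁴ J·s)
f = 3.223e+15 Hz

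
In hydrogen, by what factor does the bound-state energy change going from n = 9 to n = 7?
1.653061

Using E_n = -13.6057 Z² / n² eV with Z = 1:

E_7 = -13.6057 / 7² = -13.6057 / 49 = -0.277667346939 eV
E_9 = -13.6057 / 9² = -13.6057 / 81 = -0.167971604938 eV

The ratio is:
E_7/E_9 = (-0.277667346939) / (-0.167971604938)
E_7/E_9 = (-13.6057/49) / (-13.6057/81)
E_7/E_9 = 81/49
E_7/E_9 = 1.653061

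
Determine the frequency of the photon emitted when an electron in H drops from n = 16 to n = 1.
3.28e+15 Hz

First, find the transition energy:
E_16 = -13.6057 / 16² = -0.053147 eV
E_1 = -13.6057 / 1² = -13.605700 eV
|ΔE| = |E_1 - E_16| = 13.552553 eV

Convert to Joules: E = 13.552553 eV × (1.602177 × 10⁻¹⁹ J/eV) = 2.1714e-18 J

Using E = hf:
f = E/h = 2.1714e-18 J / (6.62607 × 10⁻³⁴ J·s)
f = 3.28e+15 Hz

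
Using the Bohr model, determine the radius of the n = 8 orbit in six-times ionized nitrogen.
0.4838 nm (or 4.8382 Å)

The Bohr radius formula is:
r_n = n² a₀ / Z

where a₀ = 0.0529177 nm is the Bohr radius.

For N⁶⁺ (Z = 7) at n = 8:
r_8 = 8² × 0.0529177 nm / 7
r_8 = 64 × 0.0529177 nm / 7
r_8 = 3.38673 nm / 7
r_8 = 0.4838 nm

The electron orbits at approximately 0.4838 nm from the nucleus.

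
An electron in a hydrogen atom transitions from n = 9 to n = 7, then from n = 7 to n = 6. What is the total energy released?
0.20996 eV

The energy levels of hydrogen are E_n = -13.6057 / n² eV.

First transition (9 → 7):
ΔE₁ = |E_7 - E_9|
ΔE₁ = |-0.27766734694 - (-0.16797160494)| = 0.10969574 eV

Second transition (7 → 6):
ΔE₂ = |E_6 - E_7|
ΔE₂ = |-0.37793611111 - (-0.27766734694)| = 0.10026876 eV

Total energy released:
E_total = ΔE₁ + ΔE₂ = 0.10969574 + 0.10026876 = 0.20996 eV

Note: This equals the direct transition 9 → 6: 0.20996 eV ✓
Energy is conserved regardless of the path taken.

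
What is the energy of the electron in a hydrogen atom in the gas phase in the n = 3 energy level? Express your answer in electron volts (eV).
-1.511744 eV

The energy levels of a hydrogen-like atom are given by:
E_n = -13.6057 eV / n²

For n = 3:
E_3 = -13.6057 eV / 3²
E_3 = -13.6057 eV / 9
E_3 = -1.511744 eV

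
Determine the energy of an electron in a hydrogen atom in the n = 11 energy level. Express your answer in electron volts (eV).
-0.11244 eV

The energy levels of a hydrogen-like atom are given by:
E_n = -13.6057 eV / n²

For n = 11:
E_11 = -13.6057 eV / 11²
E_11 = -13.6057 eV / 121
E_11 = -0.11244 eV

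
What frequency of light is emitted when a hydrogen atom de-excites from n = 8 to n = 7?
1.57359e+13 Hz

First, find the transition energy:
E_8 = -13.6057 / 8² = -0.2125890625 eV
E_7 = -13.6057 / 7² = -0.2776673469 eV
|ΔE| = |E_7 - E_8| = 0.0650782844 eV

Convert to Joules: E = 0.0650782844 eV × (1.602177 × 10⁻¹⁹ J/eV) = 1.0426693e-20 J

Using E = hf:
f = E/h = 1.0426693e-20 J / (6.62607 × 10⁻³⁴ J·s)
f = 1.57359e+13 Hz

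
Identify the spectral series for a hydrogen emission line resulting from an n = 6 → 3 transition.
Paschen series

The spectral series in hydrogen are named based on the final (lower) energy level:
- Lyman series: n_final = 1 (ultraviolet)
- Balmer series: n_final = 2 (visible/near-UV)
- Paschen series: n_final = 3 (infrared)
- Brackett series: n_final = 4 (infrared)
- Pfund series: n_final = 5 (far infrared)

Since this transition ends at n = 3, it belongs to the Paschen series.

For reference, this 6 → 3 line has photon energy
ΔE = 13.6057 eV × (1/3² - 1/6²) = 1.133808333 eV,
corresponding to wavelength λ = hc/ΔE = 1239.84 eV·nm / 1.133808333 eV = 1093.5182 nm in the infrared region.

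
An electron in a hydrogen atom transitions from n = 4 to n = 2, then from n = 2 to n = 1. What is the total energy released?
12.755 eV

The energy levels of hydrogen are E_n = -13.6057 / n² eV.

First transition (4 → 2):
ΔE₁ = |E_2 - E_4|
ΔE₁ = |-3.401425000 - (-0.850356250)| = 2.551069 eV

Second transition (2 → 1):
ΔE₂ = |E_1 - E_2|
ΔE₂ = |-13.605700000 - (-3.401425000)| = 10.204275 eV

Total energy released:
E_total = ΔE₁ + ΔE₂ = 2.551069 + 10.204275 = 12.755 eV

Note: This equals the direct transition 4 → 1: 12.755 eV ✓
Energy is conserved regardless of the path taken.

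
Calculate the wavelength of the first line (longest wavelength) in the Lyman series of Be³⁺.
7.593876 nm

The longest wavelength corresponds to the smallest energy transition in the series.
The Lyman series has all transitions ending at n_f = 1.

For Be³⁺ (Z = 4), the first line (α-line) is the jump from n = 2 to n = 1:
E_2 = -13.6057 × 4² / 2² = -54.42280000 eV
E_1 = -13.6057 × 4² / 1² = -217.69120000 eV
ΔE = E_2 - E_1 = 163.26840000 eV

λ = hc/E = 1239.84 eV·nm / 163.26840000 eV
λ = 7.593876 nm

This is the α-line of the Lyman series in Be³⁺.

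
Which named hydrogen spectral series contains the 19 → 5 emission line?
Pfund series

The spectral series in hydrogen are named based on the final (lower) energy level:
- Lyman series: n_final = 1 (ultraviolet)
- Balmer series: n_final = 2 (visible/near-UV)
- Paschen series: n_final = 3 (infrared)
- Brackett series: n_final = 4 (infrared)
- Pfund series: n_final = 5 (far infrared)

Since this transition ends at n = 5, it belongs to the Pfund series.

For reference, this 19 → 5 line has photon energy
ΔE = 13.6057 eV × (1/5² - 1/19²) = 0.506539080 eV,
corresponding to wavelength λ = hc/ΔE = 1239.84 eV·nm / 0.506539080 eV = 2447.669 nm in the far infrared region.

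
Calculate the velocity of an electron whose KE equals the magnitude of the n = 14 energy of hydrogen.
1.56264e+05 m/s (or 0.0521% of c)

The binding energy at n = 14 for hydrogen is:
E_14 = -13.6057/14² = -0.0694168367 eV
|E_14| = 0.0694168367 eV

Convert to Joules:
KE = 0.0694168367 eV × (1.602177 × 10⁻¹⁹ J/eV) = 1.1121806e-20 J

Using KE = ½mv²:
v = √(2·KE/m_e)
v = √(2 × 1.1121806e-20 J / 9.10938 × 10⁻³¹ kg)
v = 1.56264e+05 m/s

This is approximately 0.0521% the speed of light.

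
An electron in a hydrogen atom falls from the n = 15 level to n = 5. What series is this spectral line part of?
Pfund series

The spectral series in hydrogen are named based on the final (lower) energy level:
- Lyman series: n_final = 1 (ultraviolet)
- Balmer series: n_final = 2 (visible/near-UV)
- Paschen series: n_final = 3 (infrared)
- Brackett series: n_final = 4 (infrared)
- Pfund series: n_final = 5 (far infrared)

Since this transition ends at n = 5, it belongs to the Pfund series.

For reference, this 15 → 5 line has photon energy
ΔE = 13.6057 eV × (1/5² - 1/15²) = 0.48375822222 eV,
corresponding to wavelength λ = hc/ΔE = 1239.84 eV·nm / 0.48375822222 eV = 2562.93318 nm in the far infrared region.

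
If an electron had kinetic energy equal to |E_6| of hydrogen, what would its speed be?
3.6462e+05 m/s (or 0.12162% of c)

The binding energy at n = 6 for hydrogen is:
E_6 = -13.6057/6² = -0.37793611 eV
|E_6| = 0.37793611 eV

Convert to Joules:
KE = 0.37793611 eV × (1.602177 × 10⁻¹⁹ J/eV) = 6.055205e-20 J

Using KE = ½mv²:
v = √(2·KE/m_e)
v = √(2 × 6.055205e-20 J / 9.10938 × 10⁻³¹ kg)
v = 3.6462e+05 m/s

This is approximately 0.12162% the speed of light.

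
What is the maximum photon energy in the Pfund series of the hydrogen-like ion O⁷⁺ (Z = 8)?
34.831 eV

The series limit corresponds to the transition from n = ∞ to n = 5.
This is the highest energy (shortest wavelength) transition in the Pfund series.

E_∞ = 0 eV
E_5 = -13.6057 × 8² / 5² = -34.831 eV

Energy at series limit:
ΔE = E_∞ - E_5 = 0 - (-34.831) = 34.831 eV

This energy equals the ionization energy from the n = 5 state of O⁷⁺.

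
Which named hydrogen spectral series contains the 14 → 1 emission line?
Lyman series

The spectral series in hydrogen are named based on the final (lower) energy level:
- Lyman series: n_final = 1 (ultraviolet)
- Balmer series: n_final = 2 (visible/near-UV)
- Paschen series: n_final = 3 (infrared)
- Brackett series: n_final = 4 (infrared)
- Pfund series: n_final = 5 (far infrared)

Since this transition ends at n = 1, it belongs to the Lyman series.

For reference, this 14 → 1 line has photon energy
ΔE = 13.6057 eV × (1/1² - 1/14²) = 13.53628316 eV,
corresponding to wavelength λ = hc/ΔE = 1239.84 eV·nm / 13.53628316 eV = 91.593829 nm in the ultraviolet region.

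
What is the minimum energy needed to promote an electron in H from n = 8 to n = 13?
0.13 eV

The energy levels of a hydrogen-like atom are E_n = -13.6057 eV / n².

Energy at n = 8: E_8 = -13.6057 / 8² = -0.21259 eV
Energy at n = 13: E_13 = -13.6057 / 13² = -0.08051 eV

The excitation energy is the difference:
ΔE = E_13 - E_8
ΔE = -0.08051 - (-0.21259)
ΔE = 0.13 eV

Since this is positive, energy must be absorbed (photon absorption).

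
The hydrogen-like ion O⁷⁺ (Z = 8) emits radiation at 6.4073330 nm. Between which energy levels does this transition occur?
n = 6 → n = 2

First, find the photon energy from the wavelength (hc = 1239.84 eV·nm):
E = hc/λ = 1239.84 eV·nm / 6.4073330 nm = 193.50329 eV

The energy levels of O⁷⁺ satisfy E_n = -13.6057 × 8² / n² eV, so an emission n_i → n_f releases
ΔE = 13.6057 × 8² × (1/n_f² − 1/n_i²) eV.

Setting ΔE equal to the photon energy:
1/n_f² − 1/n_i² = 193.50329 / (13.6057 × 8²) = 0.22222222

Since 1/n_i² must be positive, we need 1/n_f² > 0.22222222, i.e. n_f ≤ 2. For each allowed n_f, solve n_i = (1/n_f² − 0.22222222)^(−1/2) and check whether it is a whole number:
  n_f = 1: 1/n_i² = 1.00000000 − 0.22222222 = 0.77777778 → n_i = 1.134  (not an integer) ✗
  n_f = 2: 1/n_i² = 0.25000000 − 0.22222222 = 0.02777778 → n_i = 6.000  → integer, n_i = 6 ✓

Only n_f = 2 gives an integer upper level, n_i = 6.

The transition is from n = 6 to n = 2 (emission).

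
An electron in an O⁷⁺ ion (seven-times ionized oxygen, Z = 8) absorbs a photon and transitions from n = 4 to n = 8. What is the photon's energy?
40.8171 eV

The energy levels of a hydrogen-like atom are E_n = -13.6057 Z² eV / n².

Energy at n = 4: E_4 = -13.6057 × 8² / 4² = -54.4228000 eV
Energy at n = 8: E_8 = -13.6057 × 8² / 8² = -13.6057000 eV

The excitation energy is the difference:
ΔE = E_8 - E_4
ΔE = -13.6057000 - (-54.4228000)
ΔE = 40.8171 eV

Since this is positive, energy must be absorbed (photon absorption).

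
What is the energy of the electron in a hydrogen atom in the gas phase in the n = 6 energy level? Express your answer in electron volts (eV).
-0.378 eV

The energy levels of a hydrogen-like atom are given by:
E_n = -13.6057 eV / n²

For n = 6:
E_6 = -13.6057 eV / 6²
E_6 = -13.6057 eV / 36
E_6 = -0.378 eV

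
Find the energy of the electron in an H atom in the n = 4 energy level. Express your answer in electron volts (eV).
-0.850356 eV

The energy levels of a hydrogen-like atom are given by:
E_n = -13.6057 eV / n²

For n = 4:
E_4 = -13.6057 eV / 4²
E_4 = -13.6057 eV / 16
E_4 = -0.850356 eV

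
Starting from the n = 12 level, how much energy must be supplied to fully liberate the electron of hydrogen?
0.09 eV

The ionization energy is the energy needed to remove the electron completely (n → ∞).

For hydrogen, E_n = -13.6057 eV / n².

At n = 12: E_12 = -13.6057 / 12² = -0.09448 eV
At n = ∞: E_∞ = 0 eV

Ionization energy = E_∞ - E_12 = 0 - (-0.09448) = 0.09448 eV
Ionization energy ≈ 0.09 eV

This is also called the binding energy of the electron in state n = 12.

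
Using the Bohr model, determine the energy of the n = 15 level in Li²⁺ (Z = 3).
-0.54423 eV

For hydrogen-like ions, the energy levels scale with Z²:
E_n = -13.6057 Z² / n² eV

For Li²⁺ (Z = 3) at n = 15:
E_15 = -13.6057 × 3² / 15²
E_15 = -13.6057 × 9 / 225
E_15 = -122.4513 / 225
E_15 = -0.54423 eV

The energy is 9 times more negative than hydrogen at the same n due to the stronger nuclear charge.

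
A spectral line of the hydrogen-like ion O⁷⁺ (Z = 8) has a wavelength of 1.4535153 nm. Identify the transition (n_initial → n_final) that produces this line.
n = 7 → n = 1

First, find the photon energy from the wavelength (hc = 1239.84 eV·nm):
E = hc/λ = 1239.84 eV·nm / 1.4535153 nm = 852.99412 eV

The energy levels of O⁷⁺ satisfy E_n = -13.6057 × 8² / n² eV, so an emission n_i → n_f releases
ΔE = 13.6057 × 8² × (1/n_f² − 1/n_i²) eV.

Setting ΔE equal to the photon energy:
1/n_f² − 1/n_i² = 852.99412 / (13.6057 × 8²) = 0.97959187

Since 1/n_i² must be positive, we need 1/n_f² > 0.97959187, i.e. n_f ≤ 1. For each allowed n_f, solve n_i = (1/n_f² − 0.97959187)^(−1/2) and check whether it is a whole number:
  n_f = 1: 1/n_i² = 1.00000000 − 0.97959187 = 0.02040813 → n_i = 7.000  → integer, n_i = 7 ✓

Only n_f = 1 gives an integer upper level, n_i = 7.

The transition is from n = 7 to n = 1 (emission).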